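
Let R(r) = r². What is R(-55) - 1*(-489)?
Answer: 3514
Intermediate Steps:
R(-55) - 1*(-489) = (-55)² - 1*(-489) = 3025 + 489 = 3514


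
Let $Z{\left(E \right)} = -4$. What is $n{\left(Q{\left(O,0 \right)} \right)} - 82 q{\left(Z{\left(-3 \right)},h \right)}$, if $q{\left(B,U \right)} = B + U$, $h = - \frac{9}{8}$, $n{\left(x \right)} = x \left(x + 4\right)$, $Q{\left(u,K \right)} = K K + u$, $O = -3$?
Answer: $\frac{1669}{4} \approx 417.25$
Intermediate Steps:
$Q{\left(u,K \right)} = u + K^{2}$ ($Q{\left(u,K \right)} = K^{2} + u = u + K^{2}$)
$n{\left(x \right)} = x \left(4 + x\right)$
$h = - \frac{9}{8}$ ($h = \left(-9\right) \frac{1}{8} = - \frac{9}{8} \approx -1.125$)
$n{\left(Q{\left(O,0 \right)} \right)} - 82 q{\left(Z{\left(-3 \right)},h \right)} = \left(-3 + 0^{2}\right) \left(4 - \left(3 - 0^{2}\right)\right) - 82 \left(-4 - \frac{9}{8}\right) = \left(-3 + 0\right) \left(4 + \left(-3 + 0\right)\right) - - \frac{1681}{4} = - 3 \left(4 - 3\right) + \frac{1681}{4} = \left(-3\right) 1 + \frac{1681}{4} = -3 + \frac{1681}{4} = \frac{1669}{4}$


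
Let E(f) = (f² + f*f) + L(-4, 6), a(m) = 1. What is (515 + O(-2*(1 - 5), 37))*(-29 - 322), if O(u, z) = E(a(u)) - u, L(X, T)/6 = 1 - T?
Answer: -168129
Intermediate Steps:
L(X, T) = 6 - 6*T (L(X, T) = 6*(1 - T) = 6 - 6*T)
E(f) = -30 + 2*f² (E(f) = (f² + f*f) + (6 - 6*6) = (f² + f²) + (6 - 36) = 2*f² - 30 = -30 + 2*f²)
O(u, z) = -28 - u (O(u, z) = (-30 + 2*1²) - u = (-30 + 2*1) - u = (-30 + 2) - u = -28 - u)
(515 + O(-2*(1 - 5), 37))*(-29 - 322) = (515 + (-28 - (-2)*(1 - 5)))*(-29 - 322) = (515 + (-28 - (-2)*(-4)))*(-351) = (515 + (-28 - 1*8))*(-351) = (515 + (-28 - 8))*(-351) = (515 - 36)*(-351) = 479*(-351) = -168129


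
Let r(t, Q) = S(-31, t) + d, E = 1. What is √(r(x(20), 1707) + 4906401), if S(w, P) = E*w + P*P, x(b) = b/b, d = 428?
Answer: √4906799 ≈ 2215.1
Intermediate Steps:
x(b) = 1
S(w, P) = w + P² (S(w, P) = 1*w + P*P = w + P²)
r(t, Q) = 397 + t² (r(t, Q) = (-31 + t²) + 428 = 397 + t²)
√(r(x(20), 1707) + 4906401) = √((397 + 1²) + 4906401) = √((397 + 1) + 4906401) = √(398 + 4906401) = √4906799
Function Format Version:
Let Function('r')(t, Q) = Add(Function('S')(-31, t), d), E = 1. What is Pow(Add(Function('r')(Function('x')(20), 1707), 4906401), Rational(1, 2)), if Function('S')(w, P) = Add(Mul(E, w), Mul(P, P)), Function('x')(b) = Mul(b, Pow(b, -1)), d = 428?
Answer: Pow(4906799, Rational(1, 2)) ≈ 2215.1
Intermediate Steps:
Function('x')(b) = 1
Function('S')(w, P) = Add(w, Pow(P, 2)) (Function('S')(w, P) = Add(Mul(1, w), Mul(P, P)) = Add(w, Pow(P, 2)))
Function('r')(t, Q) = Add(397, Pow(t, 2)) (Function('r')(t, Q) = Add(Add(-31, Pow(t, 2)), 428) = Add(397, Pow(t, 2)))
Pow(Add(Function('r')(Function('x')(20), 1707), 4906401), Rational(1, 2)) = Pow(Add(Add(397, Pow(1, 2)), 4906401), Rational(1, 2)) = Pow(Add(Add(397, 1), 4906401), Rational(1, 2)) = Pow(Add(398, 4906401), Rational(1, 2)) = Pow(4906799, Rational(1, 2))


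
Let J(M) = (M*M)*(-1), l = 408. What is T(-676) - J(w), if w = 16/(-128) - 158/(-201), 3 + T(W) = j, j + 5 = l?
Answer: 1035395569/2585664 ≈ 400.44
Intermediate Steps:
j = 403 (j = -5 + 408 = 403)
T(W) = 400 (T(W) = -3 + 403 = 400)
w = 1063/1608 (w = 16*(-1/128) - 158*(-1/201) = -⅛ + 158/201 = 1063/1608 ≈ 0.66107)
J(M) = -M² (J(M) = M²*(-1) = -M²)
T(-676) - J(w) = 400 - (-1)*(1063/1608)² = 400 - (-1)*1129969/2585664 = 400 - 1*(-1129969/2585664) = 400 + 1129969/2585664 = 1035395569/2585664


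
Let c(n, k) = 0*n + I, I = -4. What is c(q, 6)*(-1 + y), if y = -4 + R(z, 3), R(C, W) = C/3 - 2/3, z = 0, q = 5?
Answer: 68/3 ≈ 22.667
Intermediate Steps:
R(C, W) = -2/3 + C/3 (R(C, W) = C*(1/3) - 2*1/3 = C/3 - 2/3 = -2/3 + C/3)
y = -14/3 (y = -4 + (-2/3 + (1/3)*0) = -4 + (-2/3 + 0) = -4 - 2/3 = -14/3 ≈ -4.6667)
c(n, k) = -4 (c(n, k) = 0*n - 4 = 0 - 4 = -4)
c(q, 6)*(-1 + y) = -4*(-1 - 14/3) = -4*(-17/3) = 68/3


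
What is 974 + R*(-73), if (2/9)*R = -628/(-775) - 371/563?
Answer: 806573477/872650 ≈ 924.28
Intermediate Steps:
R = 594351/872650 (R = 9*(-628/(-775) - 371/563)/2 = 9*(-628*(-1/775) - 371*1/563)/2 = 9*(628/775 - 371/563)/2 = (9/2)*(66039/436325) = 594351/872650 ≈ 0.68109)
974 + R*(-73) = 974 + (594351/872650)*(-73) = 974 - 43387623/872650 = 806573477/872650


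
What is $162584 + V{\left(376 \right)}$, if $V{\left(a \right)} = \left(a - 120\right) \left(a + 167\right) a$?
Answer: $52429592$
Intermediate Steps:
$V{\left(a \right)} = a \left(-120 + a\right) \left(167 + a\right)$ ($V{\left(a \right)} = \left(a - 120\right) \left(167 + a\right) a = \left(-120 + a\right) \left(167 + a\right) a = a \left(-120 + a\right) \left(167 + a\right)$)
$162584 + V{\left(376 \right)} = 162584 + 376 \left(-20040 + 376^{2} + 47 \cdot 376\right) = 162584 + 376 \left(-20040 + 141376 + 17672\right) = 162584 + 376 \cdot 139008 = 162584 + 52267008 = 52429592$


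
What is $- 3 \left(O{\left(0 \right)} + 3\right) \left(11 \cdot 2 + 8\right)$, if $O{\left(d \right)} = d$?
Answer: $-270$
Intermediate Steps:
$- 3 \left(O{\left(0 \right)} + 3\right) \left(11 \cdot 2 + 8\right) = - 3 \left(0 + 3\right) \left(11 \cdot 2 + 8\right) = \left(-3\right) 3 \left(22 + 8\right) = \left(-9\right) 30 = -270$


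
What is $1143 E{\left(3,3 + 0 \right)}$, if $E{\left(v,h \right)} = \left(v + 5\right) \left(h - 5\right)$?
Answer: $-18288$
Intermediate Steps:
$E{\left(v,h \right)} = \left(-5 + h\right) \left(5 + v\right)$ ($E{\left(v,h \right)} = \left(5 + v\right) \left(-5 + h\right) = \left(-5 + h\right) \left(5 + v\right)$)
$1143 E{\left(3,3 + 0 \right)} = 1143 \left(-25 - 15 + 5 \left(3 + 0\right) + \left(3 + 0\right) 3\right) = 1143 \left(-25 - 15 + 5 \cdot 3 + 3 \cdot 3\right) = 1143 \left(-25 - 15 + 15 + 9\right) = 1143 \left(-16\right) = -18288$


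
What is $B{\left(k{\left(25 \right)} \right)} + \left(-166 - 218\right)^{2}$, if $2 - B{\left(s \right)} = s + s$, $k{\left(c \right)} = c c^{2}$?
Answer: $116208$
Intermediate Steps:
$k{\left(c \right)} = c^{3}$
$B{\left(s \right)} = 2 - 2 s$ ($B{\left(s \right)} = 2 - \left(s + s\right) = 2 - 2 s$)
$B{\left(k{\left(25 \right)} \right)} + \left(-166 - 218\right)^{2} = \left(2 - 2 \cdot 25^{3}\right) + \left(-166 - 218\right)^{2} = \left(2 - 31250\right) + \left(-384\right)^{2} = \left(2 - 31250\right) + 147456 = -31248 + 147456 = 116208$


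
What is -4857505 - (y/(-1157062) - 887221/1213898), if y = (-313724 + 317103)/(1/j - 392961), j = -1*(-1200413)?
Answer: -229881552939327134071764935073/47325033639394962679928 ≈ -4.8575e+6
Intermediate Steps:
j = 1200413
y = -4056195527/471715492892 (y = (-313724 + 317103)/(1/1200413 - 392961) = 3379/(1/1200413 - 392961) = 3379/(-471715492892/1200413) = 3379*(-1200413/471715492892) = -4056195527/471715492892 ≈ -0.0085988)
-4857505 - (y/(-1157062) - 887221/1213898) = -4857505 - (-4056195527/471715492892/(-1157062) - 887221/1213898) = -4857505 - (-4056195527/471715492892*(-1/1157062) - 887221*1/1213898) = -4857505 - (4056195527/545804071636603304 - 887221/1213898) = -4857505 - 1*(-34589202094120798724567/47325033639394962679928) = -4857505 + 34589202094120798724567/47325033639394962679928 = -229881552939327134071764935073/47325033639394962679928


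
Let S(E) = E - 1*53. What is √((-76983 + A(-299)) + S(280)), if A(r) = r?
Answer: I*√77055 ≈ 277.59*I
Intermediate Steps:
S(E) = -53 + E (S(E) = E - 53 = -53 + E)
√((-76983 + A(-299)) + S(280)) = √((-76983 - 299) + (-53 + 280)) = √(-77282 + 227) = √(-77055) = I*√77055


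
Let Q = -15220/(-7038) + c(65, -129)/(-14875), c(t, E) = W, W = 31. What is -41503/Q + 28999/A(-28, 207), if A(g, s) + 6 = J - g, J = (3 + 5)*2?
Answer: -4663220140583/252788654 ≈ -18447.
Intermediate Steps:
c(t, E) = 31
J = 16 (J = 8*2 = 16)
A(g, s) = 10 - g (A(g, s) = -6 + (16 - g) = 10 - g)
Q = 6652333/3079125 (Q = -15220/(-7038) + 31/(-14875) = -15220*(-1/7038) + 31*(-1/14875) = 7610/3519 - 31/14875 = 6652333/3079125 ≈ 2.1605)
-41503/Q + 28999/A(-28, 207) = -41503/6652333/3079125 + 28999/(10 - 1*(-28)) = -41503*3079125/6652333 + 28999/(10 + 28) = -127792924875/6652333 + 28999/38 = -4663220140583/252788654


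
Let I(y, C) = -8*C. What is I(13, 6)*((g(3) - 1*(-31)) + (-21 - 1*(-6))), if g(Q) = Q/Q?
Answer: -816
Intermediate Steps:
g(Q) = 1
I(13, 6)*((g(3) - 1*(-31)) + (-21 - 1*(-6))) = (-8*6)*((1 - 1*(-31)) + (-21 - 1*(-6))) = -48*((1 + 31) + (-21 + 6)) = -48*(32 - 15) = -48*17 = -816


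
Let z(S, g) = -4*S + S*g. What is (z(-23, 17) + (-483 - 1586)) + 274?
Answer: -2094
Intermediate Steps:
(z(-23, 17) + (-483 - 1586)) + 274 = (-23*(-4 + 17) + (-483 - 1586)) + 274 = (-23*13 - 2069) + 274 = (-299 - 2069) + 274 = -2368 + 274 = -2094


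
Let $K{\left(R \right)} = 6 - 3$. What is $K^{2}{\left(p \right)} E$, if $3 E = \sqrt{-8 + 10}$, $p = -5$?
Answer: $3 \sqrt{2} \approx 4.2426$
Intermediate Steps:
$E = \frac{\sqrt{2}}{3}$ ($E = \frac{\sqrt{-8 + 10}}{3} = \frac{\sqrt{2}}{3} \approx 0.4714$)
$K{\left(R \right)} = 3$ ($K{\left(R \right)} = 6 - 3 = 3$)
$K^{2}{\left(p \right)} E = 3^{2} \frac{\sqrt{2}}{3} = 9 \frac{\sqrt{2}}{3} = 3 \sqrt{2}$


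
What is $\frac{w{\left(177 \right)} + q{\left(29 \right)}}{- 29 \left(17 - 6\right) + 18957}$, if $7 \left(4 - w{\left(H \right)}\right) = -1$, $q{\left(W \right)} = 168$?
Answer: $\frac{1205}{130466} \approx 0.0092361$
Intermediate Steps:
$w{\left(H \right)} = \frac{29}{7}$ ($w{\left(H \right)} = 4 - - \frac{1}{7} = 4 + \frac{1}{7} = \frac{29}{7}$)
$\frac{w{\left(177 \right)} + q{\left(29 \right)}}{- 29 \left(17 - 6\right) + 18957} = \frac{\frac{29}{7} + 168}{- 29 \left(17 - 6\right) + 18957} = \frac{1205}{7 \left(\left(-29\right) 11 + 18957\right)} = \frac{1205}{7 \left(-319 + 18957\right)} = \frac{1205}{7 \cdot 18638} = \frac{1205}{7} \cdot \frac{1}{18638} = \frac{1205}{130466}$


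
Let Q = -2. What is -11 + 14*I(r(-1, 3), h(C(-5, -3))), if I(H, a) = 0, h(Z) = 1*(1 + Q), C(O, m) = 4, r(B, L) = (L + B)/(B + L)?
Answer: -11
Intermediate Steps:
r(B, L) = 1 (r(B, L) = (B + L)/(B + L) = 1)
h(Z) = -1 (h(Z) = 1*(1 - 2) = 1*(-1) = -1)
-11 + 14*I(r(-1, 3), h(C(-5, -3))) = -11 + 14*0 = -11 + 0 = -11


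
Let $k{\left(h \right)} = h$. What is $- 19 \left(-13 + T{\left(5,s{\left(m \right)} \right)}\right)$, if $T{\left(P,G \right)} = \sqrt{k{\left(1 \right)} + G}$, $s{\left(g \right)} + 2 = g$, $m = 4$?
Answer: $247 - 19 \sqrt{3} \approx 214.09$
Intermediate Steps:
$s{\left(g \right)} = -2 + g$
$T{\left(P,G \right)} = \sqrt{1 + G}$
$- 19 \left(-13 + T{\left(5,s{\left(m \right)} \right)}\right) = - 19 \left(-13 + \sqrt{1 + \left(-2 + 4\right)}\right) = - 19 \left(-13 + \sqrt{1 + 2}\right) = - 19 \left(-13 + \sqrt{3}\right) = 247 - 19 \sqrt{3}$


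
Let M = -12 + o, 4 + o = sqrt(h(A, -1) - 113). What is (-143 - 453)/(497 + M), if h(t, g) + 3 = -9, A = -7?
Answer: -143338/115743 + 1490*I*sqrt(5)/115743 ≈ -1.2384 + 0.028786*I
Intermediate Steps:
h(t, g) = -12 (h(t, g) = -3 - 9 = -12)
o = -4 + 5*I*sqrt(5) (o = -4 + sqrt(-12 - 113) = -4 + sqrt(-125) = -4 + 5*I*sqrt(5) ≈ -4.0 + 11.18*I)
M = -16 + 5*I*sqrt(5) (M = -12 + (-4 + 5*I*sqrt(5)) = -16 + 5*I*sqrt(5) ≈ -16.0 + 11.18*I)
(-143 - 453)/(497 + M) = (-143 - 453)/(497 + (-16 + 5*I*sqrt(5))) = -596/(481 + 5*I*sqrt(5))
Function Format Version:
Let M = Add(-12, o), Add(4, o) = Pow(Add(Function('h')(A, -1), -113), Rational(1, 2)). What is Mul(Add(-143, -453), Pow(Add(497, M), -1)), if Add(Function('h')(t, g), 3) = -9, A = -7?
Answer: Add(Rational(-143338, 115743), Mul(Rational(1490, 115743), I, Pow(5, Rational(1, 2)))) ≈ Add(-1.2384, Mul(0.028786, I))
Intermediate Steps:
Function('h')(t, g) = -12 (Function('h')(t, g) = Add(-3, -9) = -12)
o = Add(-4, Mul(5, I, Pow(5, Rational(1, 2)))) (o = Add(-4, Pow(Add(-12, -113), Rational(1, 2))) = Add(-4, Pow(-125, Rational(1, 2))) = Add(-4, Mul(5, I, Pow(5, Rational(1, 2)))) ≈ Add(-4.0000, Mul(11.180, I)))
M = Add(-16, Mul(5, I, Pow(5, Rational(1, 2)))) (M = Add(-12, Add(-4, Mul(5, I, Pow(5, Rational(1, 2))))) = Add(-16, Mul(5, I, Pow(5, Rational(1, 2)))) ≈ Add(-16.000, Mul(11.180, I)))
Mul(Add(-143, -453), Pow(Add(497, M), -1)) = Mul(Add(-143, -453), Pow(Add(497, Add(-16, Mul(5, I, Pow(5, Rational(1, 2))))), -1)) = Mul(-596, Pow(Add(481, Mul(5, I, Pow(5, Rational(1, 2)))), -1))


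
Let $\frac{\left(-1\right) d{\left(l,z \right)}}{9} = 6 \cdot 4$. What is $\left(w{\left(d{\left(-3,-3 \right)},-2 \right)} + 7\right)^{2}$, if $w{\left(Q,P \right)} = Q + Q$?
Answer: $180625$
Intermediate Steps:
$d{\left(l,z \right)} = -216$ ($d{\left(l,z \right)} = - 9 \cdot 6 \cdot 4 = \left(-9\right) 24 = -216$)
$w{\left(Q,P \right)} = 2 Q$
$\left(w{\left(d{\left(-3,-3 \right)},-2 \right)} + 7\right)^{2} = \left(2 \left(-216\right) + 7\right)^{2} = \left(-432 + 7\right)^{2} = \left(-425\right)^{2} = 180625$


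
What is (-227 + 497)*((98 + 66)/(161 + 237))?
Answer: 22140/199 ≈ 111.26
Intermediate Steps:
(-227 + 497)*((98 + 66)/(161 + 237)) = 270*(164/398) = 270*(164*(1/398)) = 270*(82/199) = 22140/199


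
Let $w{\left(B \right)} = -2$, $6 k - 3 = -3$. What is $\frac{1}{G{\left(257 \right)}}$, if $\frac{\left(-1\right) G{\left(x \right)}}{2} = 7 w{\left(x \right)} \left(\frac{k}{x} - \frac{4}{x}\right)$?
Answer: $- \frac{257}{112} \approx -2.2946$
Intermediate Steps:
$k = 0$ ($k = \frac{1}{2} + \frac{1}{6} \left(-3\right) = \frac{1}{2} - \frac{1}{2} = 0$)
$G{\left(x \right)} = - \frac{112}{x}$ ($G{\left(x \right)} = - 2 \cdot 7 \left(-2\right) \left(\frac{0}{x} - \frac{4}{x}\right) = - 2 \left(- 14 \left(0 - \frac{4}{x}\right)\right) = - 2 \left(- 14 \left(- \frac{4}{x}\right)\right) = - 2 \frac{56}{x} = - \frac{112}{x}$)
$\frac{1}{G{\left(257 \right)}} = \frac{1}{\left(-112\right) \frac{1}{257}} = \frac{1}{- \frac{112}{257}} = - \frac{257}{112}$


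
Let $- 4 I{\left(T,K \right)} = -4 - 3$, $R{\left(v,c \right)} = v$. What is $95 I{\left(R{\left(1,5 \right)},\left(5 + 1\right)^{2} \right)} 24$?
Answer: $3990$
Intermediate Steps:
$I{\left(T,K \right)} = \frac{7}{4}$ ($I{\left(T,K \right)} = - \frac{-4 - 3}{4} = \left(- \frac{1}{4}\right) \left(-7\right) = \frac{7}{4}$)
$95 I{\left(R{\left(1,5 \right)},\left(5 + 1\right)^{2} \right)} 24 = 95 \cdot \frac{7}{4} \cdot 24 = \frac{665}{4} \cdot 24 = 3990$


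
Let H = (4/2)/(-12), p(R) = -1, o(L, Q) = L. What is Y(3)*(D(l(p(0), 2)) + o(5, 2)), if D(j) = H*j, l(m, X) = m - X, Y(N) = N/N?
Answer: 11/2 ≈ 5.5000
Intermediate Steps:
Y(N) = 1
H = -⅙ (H = (4*(½))*(-1/12) = 2*(-1/12) = -⅙ ≈ -0.16667)
D(j) = -j/6
Y(3)*(D(l(p(0), 2)) + o(5, 2)) = 1*(-(-1 - 1*2)/6 + 5) = 1*(-(-1 - 2)/6 + 5) = 1*(-⅙*(-3) + 5) = 1*(½ + 5) = 1*(11/2) = 11/2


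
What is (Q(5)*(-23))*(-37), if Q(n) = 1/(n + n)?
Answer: 851/10 ≈ 85.100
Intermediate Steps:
Q(n) = 1/(2*n)
(Q(5)*(-23))*(-37) = (((½)/5)*(-23))*(-37) = (((½)*(⅕))*(-23))*(-37) = ((⅒)*(-23))*(-37) = -23/10*(-37) = 851/10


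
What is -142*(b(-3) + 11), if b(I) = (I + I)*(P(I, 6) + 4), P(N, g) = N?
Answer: -710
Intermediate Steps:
b(I) = 2*I*(4 + I) (b(I) = (I + I)*(I + 4) = (2*I)*(4 + I) = 2*I*(4 + I))
-142*(b(-3) + 11) = -142*(2*(-3)*(4 - 3) + 11) = -142*(2*(-3)*1 + 11) = -142*(-6 + 11) = -142*5 = -710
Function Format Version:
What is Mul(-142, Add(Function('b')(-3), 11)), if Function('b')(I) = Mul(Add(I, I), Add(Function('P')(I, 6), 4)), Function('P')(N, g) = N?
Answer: -710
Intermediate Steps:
Function('b')(I) = Mul(2, I, Add(4, I)) (Function('b')(I) = Mul(Add(I, I), Add(I, 4)) = Mul(Mul(2, I), Add(4, I)) = Mul(2, I, Add(4, I)))
Mul(-142, Add(Function('b')(-3), 11)) = Mul(-142, Add(Mul(2, -3, Add(4, -3)), 11)) = Mul(-142, Add(Mul(2, -3, 1), 11)) = Mul(-142, Add(-6, 11)) = Mul(-142, 5) = -710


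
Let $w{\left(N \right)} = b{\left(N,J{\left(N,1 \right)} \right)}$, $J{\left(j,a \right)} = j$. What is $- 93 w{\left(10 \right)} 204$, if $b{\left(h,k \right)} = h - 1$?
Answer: $-170748$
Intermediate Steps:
$b{\left(h,k \right)} = -1 + h$ ($b{\left(h,k \right)} = h - 1 = -1 + h$)
$w{\left(N \right)} = -1 + N$
$- 93 w{\left(10 \right)} 204 = - 93 \left(-1 + 10\right) 204 = \left(-93\right) 9 \cdot 204 = \left(-837\right) 204 = -170748$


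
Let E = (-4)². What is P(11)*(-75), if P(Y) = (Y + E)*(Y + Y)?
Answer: -44550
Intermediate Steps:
E = 16
P(Y) = 2*Y*(16 + Y) (P(Y) = (Y + 16)*(Y + Y) = (16 + Y)*(2*Y) = 2*Y*(16 + Y))
P(11)*(-75) = (2*11*(16 + 11))*(-75) = (2*11*27)*(-75) = 594*(-75) = -44550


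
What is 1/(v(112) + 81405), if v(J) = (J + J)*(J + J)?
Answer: 1/131581 ≈ 7.5999e-6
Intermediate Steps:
v(J) = 4*J² (v(J) = (2*J)*(2*J) = 4*J²)
1/(v(112) + 81405) = 1/(4*112² + 81405) = 1/(4*12544 + 81405) = 1/(50176 + 81405) = 1/131581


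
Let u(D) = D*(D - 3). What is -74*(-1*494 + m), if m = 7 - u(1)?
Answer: 35890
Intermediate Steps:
u(D) = D*(-3 + D)
m = 9 (m = 7 - (-3 + 1) = 7 - (-2) = 7 - 1*(-2) = 7 + 2 = 9)
-74*(-1*494 + m) = -74*(-1*494 + 9) = -74*(-494 + 9) = -74*(-485) = 35890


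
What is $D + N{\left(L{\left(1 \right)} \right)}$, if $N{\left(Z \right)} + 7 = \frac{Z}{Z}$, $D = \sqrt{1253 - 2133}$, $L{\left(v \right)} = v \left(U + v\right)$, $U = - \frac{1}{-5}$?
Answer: $-6 + 4 i \sqrt{55} \approx -6.0 + 29.665 i$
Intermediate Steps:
$U = \frac{1}{5}$ ($U = \left(-1\right) \left(- \frac{1}{5}\right) = \frac{1}{5} \approx 0.2$)
$L{\left(v \right)} = v \left(\frac{1}{5} + v\right)$
$D = 4 i \sqrt{55}$ ($D = \sqrt{-880} = 4 i \sqrt{55} \approx 29.665 i$)
$N{\left(Z \right)} = -6$ ($N{\left(Z \right)} = -7 + \frac{Z}{Z} = -7 + 1 = -6$)
$D + N{\left(L{\left(1 \right)} \right)} = 4 i \sqrt{55} - 6 = -6 + 4 i \sqrt{55}$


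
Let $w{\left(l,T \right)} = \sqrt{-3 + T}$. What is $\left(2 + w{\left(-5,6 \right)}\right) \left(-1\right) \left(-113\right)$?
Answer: $226 + 113 \sqrt{3} \approx 421.72$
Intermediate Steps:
$\left(2 + w{\left(-5,6 \right)}\right) \left(-1\right) \left(-113\right) = \left(2 + \sqrt{-3 + 6}\right) \left(-1\right) \left(-113\right) = \left(2 + \sqrt{3}\right) \left(-1\right) \left(-113\right) = \left(-2 - \sqrt{3}\right) \left(-113\right) = 226 + 113 \sqrt{3}$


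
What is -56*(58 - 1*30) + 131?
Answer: -1437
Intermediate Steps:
-56*(58 - 1*30) + 131 = -56*(58 - 30) + 131 = -56*28 + 131 = -1568 + 131 = -1437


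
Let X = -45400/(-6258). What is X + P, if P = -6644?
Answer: -20766376/3129 ≈ -6636.7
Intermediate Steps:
X = 22700/3129 (X = -45400*(-1/6258) = 22700/3129 ≈ 7.2547)
X + P = 22700/3129 - 6644 = -20766376/3129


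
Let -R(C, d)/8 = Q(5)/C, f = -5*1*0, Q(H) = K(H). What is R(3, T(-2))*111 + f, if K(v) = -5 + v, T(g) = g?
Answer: 0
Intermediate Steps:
Q(H) = -5 + H
f = 0 (f = -5*0 = 0)
R(C, d) = 0 (R(C, d) = -8*(-5 + 5)/C = -0/C = -8*0 = 0)
R(3, T(-2))*111 + f = 0*111 + 0 = 0 + 0 = 0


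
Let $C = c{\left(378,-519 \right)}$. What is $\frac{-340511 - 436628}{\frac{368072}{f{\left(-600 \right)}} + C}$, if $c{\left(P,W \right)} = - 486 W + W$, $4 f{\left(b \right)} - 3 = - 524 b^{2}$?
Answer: $- \frac{146599498628583}{47483515372567} \approx -3.0874$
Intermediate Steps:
$f{\left(b \right)} = \frac{3}{4} - 131 b^{2}$ ($f{\left(b \right)} = \frac{3}{4} + \frac{\left(-524\right) b^{2}}{4} = \frac{3}{4} - 131 b^{2}$)
$c{\left(P,W \right)} = - 485 W$
$C = 251715$ ($C = \left(-485\right) \left(-519\right) = 251715$)
$\frac{-340511 - 436628}{\frac{368072}{f{\left(-600 \right)}} + C} = \frac{-340511 - 436628}{\frac{368072}{\frac{3}{4} - 131 \left(-600\right)^{2}} + 251715} = - \frac{777139}{\frac{368072}{\frac{3}{4} - 47160000} + 251715} = - \frac{777139}{\frac{368072}{- \frac{188639997}{4}} + 251715} = - \frac{777139}{368072 \left(- \frac{4}{188639997}\right) + 251715} = - \frac{777139}{- \frac{1472288}{188639997} + 251715} = - \frac{777139}{\frac{47483515372567}{188639997}} = \left(-777139\right) \frac{188639997}{47483515372567} = - \frac{146599498628583}{47483515372567}$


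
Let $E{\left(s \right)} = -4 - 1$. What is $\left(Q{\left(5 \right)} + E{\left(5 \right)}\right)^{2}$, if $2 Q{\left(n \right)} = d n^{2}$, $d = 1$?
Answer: $\frac{225}{4} \approx 56.25$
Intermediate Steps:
$Q{\left(n \right)} = \frac{n^{2}}{2}$ ($Q{\left(n \right)} = \frac{1 n^{2}}{2} = \frac{n^{2}}{2}$)
$E{\left(s \right)} = -5$ ($E{\left(s \right)} = -4 - 1 = -5$)
$\left(Q{\left(5 \right)} + E{\left(5 \right)}\right)^{2} = \left(\frac{5^{2}}{2} - 5\right)^{2} = \left(\frac{1}{2} \cdot 25 - 5\right)^{2} = \left(\frac{25}{2} - 5\right)^{2} = \left(\frac{15}{2}\right)^{2} = \frac{225}{4}$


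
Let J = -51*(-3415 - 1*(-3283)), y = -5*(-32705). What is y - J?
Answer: 156793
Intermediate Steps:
y = 163525
J = 6732 (J = -51*(-3415 + 3283) = -51*(-132) = 6732)
y - J = 163525 - 1*6732 = 163525 - 6732 = 156793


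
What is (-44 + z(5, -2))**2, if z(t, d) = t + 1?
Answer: 1444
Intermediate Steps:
z(t, d) = 1 + t
(-44 + z(5, -2))**2 = (-44 + (1 + 5))**2 = (-44 + 6)**2 = (-38)**2 = 1444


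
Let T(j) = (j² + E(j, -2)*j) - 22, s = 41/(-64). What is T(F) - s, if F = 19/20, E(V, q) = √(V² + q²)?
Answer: -32731/1600 + 19*√1961/400 ≈ -18.353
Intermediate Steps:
s = -41/64 (s = 41*(-1/64) = -41/64 ≈ -0.64063)
F = 19/20 (F = 19*(1/20) = 19/20 ≈ 0.95000)
T(j) = -22 + j² + j*√(4 + j²) (T(j) = (j² + √(j² + (-2)²)*j) - 22 = (j² + √(j² + 4)*j) - 22 = (j² + √(4 + j²)*j) - 22 = (j² + j*√(4 + j²)) - 22 = -22 + j² + j*√(4 + j²))
T(F) - s = (-22 + (19/20)² + 19*√(4 + (19/20)²)/20) - 1*(-41/64) = (-22 + 361/400 + 19*√(4 + 361/400)/20) + 41/64 = (-22 + 361/400 + 19*√(1961/400)/20) + 41/64 = (-22 + 361/400 + 19*(√1961/20)/20) + 41/64 = (-22 + 361/400 + 19*√1961/400) + 41/64 = (-8439/400 + 19*√1961/400) + 41/64 = -32731/1600 + 19*√1961/400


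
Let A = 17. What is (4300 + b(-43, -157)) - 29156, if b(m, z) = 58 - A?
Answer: -24815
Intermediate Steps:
b(m, z) = 41 (b(m, z) = 58 - 1*17 = 58 - 17 = 41)
(4300 + b(-43, -157)) - 29156 = (4300 + 41) - 29156 = 4341 - 29156 = -24815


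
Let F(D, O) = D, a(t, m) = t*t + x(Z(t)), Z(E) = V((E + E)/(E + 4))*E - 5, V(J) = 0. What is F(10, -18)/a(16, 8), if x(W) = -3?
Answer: 10/253 ≈ 0.039526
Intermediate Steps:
Z(E) = -5 (Z(E) = 0*E - 5 = 0 - 5 = -5)
a(t, m) = -3 + t² (a(t, m) = t*t - 3 = t² - 3 = -3 + t²)
F(10, -18)/a(16, 8) = 10/(-3 + 16²) = 10/(-3 + 256) = 10/253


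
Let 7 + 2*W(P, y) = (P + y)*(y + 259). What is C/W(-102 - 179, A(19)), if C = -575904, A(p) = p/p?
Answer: 54848/3467 ≈ 15.820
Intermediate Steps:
A(p) = 1
W(P, y) = -7/2 + (259 + y)*(P + y)/2 (W(P, y) = -7/2 + ((P + y)*(y + 259))/2 = -7/2 + ((P + y)*(259 + y))/2 = -7/2 + ((259 + y)*(P + y))/2 = -7/2 + (259 + y)*(P + y)/2)
C/W(-102 - 179, A(19)) = -575904/(-7/2 + (1/2)*1**2 + 259*(-102 - 179)/2 + (259/2)*1 + (1/2)*(-102 - 179)*1) = -575904/(-7/2 + (1/2)*1 + (259/2)*(-281) + 259/2 + (1/2)*(-281)*1) = -575904/(-7/2 + 1/2 - 72779/2 + 259/2 - 281/2) = -575904/(-72807/2) = -575904*(-2/72807) = 54848/3467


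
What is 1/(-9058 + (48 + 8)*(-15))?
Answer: -1/9898 ≈ -0.00010103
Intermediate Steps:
1/(-9058 + (48 + 8)*(-15)) = 1/(-9058 + 56*(-15)) = 1/(-9058 - 840) = 1/(-9898) = -1/9898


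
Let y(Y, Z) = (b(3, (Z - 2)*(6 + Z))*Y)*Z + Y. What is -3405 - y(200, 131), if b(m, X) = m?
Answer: -82205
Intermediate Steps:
y(Y, Z) = Y + 3*Y*Z (y(Y, Z) = (3*Y)*Z + Y = 3*Y*Z + Y = Y + 3*Y*Z)
-3405 - y(200, 131) = -3405 - 200*(1 + 3*131) = -3405 - 200*(1 + 393) = -3405 - 200*394 = -3405 - 1*78800 = -3405 - 78800 = -82205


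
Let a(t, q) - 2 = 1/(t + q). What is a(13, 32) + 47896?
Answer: 2155411/45 ≈ 47898.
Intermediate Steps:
a(t, q) = 2 + 1/(q + t) (a(t, q) = 2 + 1/(t + q) = 2 + 1/(q + t))
a(13, 32) + 47896 = (1 + 2*32 + 2*13)/(32 + 13) + 47896 = (1 + 64 + 26)/45 + 47896 = (1/45)*91 + 47896 = 91/45 + 47896 = 2155411/45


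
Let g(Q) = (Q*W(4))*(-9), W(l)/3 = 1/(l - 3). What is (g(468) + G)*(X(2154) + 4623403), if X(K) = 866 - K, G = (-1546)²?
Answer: 10988985970200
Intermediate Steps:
W(l) = 3/(-3 + l) (W(l) = 3/(l - 3) = 3/(-3 + l))
g(Q) = -27*Q (g(Q) = (Q*(3/(-3 + 4)))*(-9) = (Q*(3/1))*(-9) = (Q*(3*1))*(-9) = (Q*3)*(-9) = (3*Q)*(-9) = -27*Q)
G = 2390116
(g(468) + G)*(X(2154) + 4623403) = (-27*468 + 2390116)*((866 - 1*2154) + 4623403) = (-12636 + 2390116)*((866 - 2154) + 4623403) = 2377480*(-1288 + 4623403) = 2377480*4622115 = 10988985970200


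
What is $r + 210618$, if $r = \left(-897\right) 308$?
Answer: $-65658$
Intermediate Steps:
$r = -276276$
$r + 210618 = -276276 + 210618 = -65658$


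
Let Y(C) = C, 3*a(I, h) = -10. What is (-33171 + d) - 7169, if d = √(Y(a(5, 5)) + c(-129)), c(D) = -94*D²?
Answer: -40340 + 2*I*√3519579/3 ≈ -40340.0 + 1250.7*I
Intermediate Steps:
a(I, h) = -10/3 (a(I, h) = (⅓)*(-10) = -10/3)
d = 2*I*√3519579/3 (d = √(-10/3 - 94*(-129)²) = √(-10/3 - 94*16641) = √(-10/3 - 1564254) = √(-4692772/3) = 2*I*√3519579/3 ≈ 1250.7*I)
(-33171 + d) - 7169 = (-33171 + 2*I*√3519579/3) - 7169 = -40340 + 2*I*√3519579/3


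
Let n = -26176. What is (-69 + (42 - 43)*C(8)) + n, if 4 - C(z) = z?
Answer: -26241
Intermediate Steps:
C(z) = 4 - z
(-69 + (42 - 43)*C(8)) + n = (-69 + (42 - 43)*(4 - 1*8)) - 26176 = (-69 - (4 - 8)) - 26176 = (-69 - 1*(-4)) - 26176 = (-69 + 4) - 26176 = -65 - 26176 = -26241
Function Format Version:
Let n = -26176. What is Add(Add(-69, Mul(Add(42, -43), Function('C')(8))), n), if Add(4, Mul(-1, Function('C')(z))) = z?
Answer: -26241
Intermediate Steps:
Function('C')(z) = Add(4, Mul(-1, z))
Add(Add(-69, Mul(Add(42, -43), Function('C')(8))), n) = Add(Add(-69, Mul(Add(42, -43), Add(4, Mul(-1, 8)))), -26176) = Add(Add(-69, Mul(-1, Add(4, -8))), -26176) = Add(Add(-69, Mul(-1, -4)), -26176) = Add(Add(-69, 4), -26176) = Add(-65, -26176) = -26241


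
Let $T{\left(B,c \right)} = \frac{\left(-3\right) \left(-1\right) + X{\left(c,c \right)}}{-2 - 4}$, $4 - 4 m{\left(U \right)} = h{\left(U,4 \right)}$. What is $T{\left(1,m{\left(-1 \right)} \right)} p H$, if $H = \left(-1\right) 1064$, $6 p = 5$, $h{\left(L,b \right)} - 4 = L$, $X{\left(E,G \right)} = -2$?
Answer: $\frac{1330}{9} \approx 147.78$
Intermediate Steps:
$h{\left(L,b \right)} = 4 + L$
$m{\left(U \right)} = - \frac{U}{4}$ ($m{\left(U \right)} = 1 - \frac{4 + U}{4} = 1 - \left(1 + \frac{U}{4}\right) = - \frac{U}{4}$)
$p = \frac{5}{6}$ ($p = \frac{1}{6} \cdot 5 = \frac{5}{6} \approx 0.83333$)
$T{\left(B,c \right)} = - \frac{1}{6}$ ($T{\left(B,c \right)} = \frac{\left(-3\right) \left(-1\right) - 2}{-2 - 4} = \frac{3 - 2}{-6} = 1 \left(- \frac{1}{6}\right) = - \frac{1}{6}$)
$H = -1064$
$T{\left(1,m{\left(-1 \right)} \right)} p H = \left(- \frac{1}{6}\right) \frac{5}{6} \left(-1064\right) = \left(- \frac{5}{36}\right) \left(-1064\right) = \frac{1330}{9}$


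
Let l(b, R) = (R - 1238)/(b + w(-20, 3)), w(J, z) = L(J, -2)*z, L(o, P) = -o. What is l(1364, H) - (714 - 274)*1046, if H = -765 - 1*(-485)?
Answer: -327691639/712 ≈ -4.6024e+5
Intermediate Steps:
w(J, z) = -J*z (w(J, z) = (-J)*z = -J*z)
H = -280 (H = -765 + 485 = -280)
l(b, R) = (-1238 + R)/(60 + b) (l(b, R) = (R - 1238)/(b - 1*(-20)*3) = (-1238 + R)/(b + 60) = (-1238 + R)/(60 + b))
l(1364, H) - (714 - 274)*1046 = (-1238 - 280)/(60 + 1364) - (714 - 274)*1046 = -1518/1424 - 440*1046 = (1/1424)*(-1518) - 1*460240 = -759/712 - 460240 = -327691639/712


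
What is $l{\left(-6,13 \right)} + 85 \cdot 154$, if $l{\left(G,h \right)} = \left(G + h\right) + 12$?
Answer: $13109$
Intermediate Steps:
$l{\left(G,h \right)} = 12 + G + h$
$l{\left(-6,13 \right)} + 85 \cdot 154 = \left(12 - 6 + 13\right) + 85 \cdot 154 = 19 + 13090 = 13109$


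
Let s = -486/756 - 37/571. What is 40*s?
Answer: -113140/3997 ≈ -28.306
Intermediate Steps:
s = -5657/7994 (s = -486*1/756 - 37*1/571 = -9/14 - 37/571 = -5657/7994 ≈ -0.70766)
40*s = 40*(-5657/7994) = -113140/3997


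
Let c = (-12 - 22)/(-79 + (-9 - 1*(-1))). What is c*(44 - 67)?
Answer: -782/87 ≈ -8.9885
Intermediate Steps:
c = 34/87 (c = -34/(-79 + (-9 + 1)) = -34/(-79 - 8) = -34/(-87) = -34*(-1/87) = 34/87 ≈ 0.39080)
c*(44 - 67) = 34*(44 - 67)/87 = (34/87)*(-23) = -782/87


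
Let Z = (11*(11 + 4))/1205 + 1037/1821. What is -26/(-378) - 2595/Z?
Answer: -43047508325/11718378 ≈ -3673.5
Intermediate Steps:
Z = 310010/438861 (Z = (11*15)*(1/1205) + 1037*(1/1821) = 165*(1/1205) + 1037/1821 = 33/241 + 1037/1821 = 310010/438861 ≈ 0.70640)
-26/(-378) - 2595/Z = -26/(-378) - 2595/310010/438861 = -26*(-1/378) - 2595*438861/310010 = 13/189 - 227768859/62002 = -43047508325/11718378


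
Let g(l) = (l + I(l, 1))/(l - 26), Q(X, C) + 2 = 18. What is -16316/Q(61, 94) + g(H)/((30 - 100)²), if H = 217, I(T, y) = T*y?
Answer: -136340513/133700 ≈ -1019.8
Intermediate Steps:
Q(X, C) = 16 (Q(X, C) = -2 + 18 = 16)
g(l) = 2*l/(-26 + l) (g(l) = (l + l*1)/(l - 26) = (l + l)/(-26 + l) = (2*l)/(-26 + l) = 2*l/(-26 + l))
-16316/Q(61, 94) + g(H)/((30 - 100)²) = -16316/16 + (2*217/(-26 + 217))/((30 - 100)²) = -16316*1/16 + (2*217/191)/((-70)²) = -4079/4 + (2*217*(1/191))/4900 = -4079/4 + (434/191)*(1/4900) = -4079/4 + 31/66850 = -136340513/133700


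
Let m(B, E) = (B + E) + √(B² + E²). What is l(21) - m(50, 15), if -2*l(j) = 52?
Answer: -91 - 5*√109 ≈ -143.20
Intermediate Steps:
l(j) = -26 (l(j) = -½*52 = -26)
m(B, E) = B + E + √(B² + E²)
l(21) - m(50, 15) = -26 - (50 + 15 + √(50² + 15²)) = -26 - (50 + 15 + √(2500 + 225)) = -26 - (50 + 15 + √2725) = -26 - (50 + 15 + 5*√109) = -26 - (65 + 5*√109) = -26 + (-65 - 5*√109) = -91 - 5*√109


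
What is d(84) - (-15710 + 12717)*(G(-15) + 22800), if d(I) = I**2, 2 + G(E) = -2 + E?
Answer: 68190589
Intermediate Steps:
G(E) = -4 + E (G(E) = -2 + (-2 + E) = -4 + E)
d(84) - (-15710 + 12717)*(G(-15) + 22800) = 84**2 - (-15710 + 12717)*((-4 - 15) + 22800) = 7056 - (-2993)*(-19 + 22800) = 7056 - (-2993)*22781 = 7056 - 1*(-68183533) = 7056 + 68183533 = 68190589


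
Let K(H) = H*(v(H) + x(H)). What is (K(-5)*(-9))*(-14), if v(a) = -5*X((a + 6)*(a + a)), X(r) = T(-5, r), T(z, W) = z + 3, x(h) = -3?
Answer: -4410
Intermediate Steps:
T(z, W) = 3 + z
X(r) = -2 (X(r) = 3 - 5 = -2)
v(a) = 10 (v(a) = -5*(-2) = 10)
K(H) = 7*H (K(H) = H*(10 - 3) = H*7 = 7*H)
(K(-5)*(-9))*(-14) = ((7*(-5))*(-9))*(-14) = -35*(-9)*(-14) = 315*(-14) = -4410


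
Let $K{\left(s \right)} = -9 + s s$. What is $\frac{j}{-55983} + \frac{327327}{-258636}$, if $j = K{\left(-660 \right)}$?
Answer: $- \frac{2079115259}{229828876} \approx -9.0464$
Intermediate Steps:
$K{\left(s \right)} = -9 + s^{2}$
$j = 435591$ ($j = -9 + \left(-660\right)^{2} = -9 + 435600 = 435591$)
$\frac{j}{-55983} + \frac{327327}{-258636} = \frac{435591}{-55983} + \frac{327327}{-258636} = 435591 \left(- \frac{1}{55983}\right) + 327327 \left(- \frac{1}{258636}\right) = - \frac{145197}{18661} - \frac{15587}{12316} = - \frac{2079115259}{229828876}$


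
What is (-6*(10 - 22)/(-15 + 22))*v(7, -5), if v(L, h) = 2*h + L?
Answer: -216/7 ≈ -30.857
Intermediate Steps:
v(L, h) = L + 2*h
(-6*(10 - 22)/(-15 + 22))*v(7, -5) = (-6*(10 - 22)/(-15 + 22))*(7 + 2*(-5)) = (-(-72)/7)*(7 - 10) = -(-72)/7*(-3) = -6*(-12/7)*(-3) = (72/7)*(-3) = -216/7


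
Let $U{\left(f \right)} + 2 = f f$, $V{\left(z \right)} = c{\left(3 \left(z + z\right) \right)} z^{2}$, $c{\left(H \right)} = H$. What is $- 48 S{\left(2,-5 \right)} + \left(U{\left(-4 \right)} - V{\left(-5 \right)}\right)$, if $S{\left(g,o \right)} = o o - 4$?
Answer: $-244$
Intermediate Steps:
$V{\left(z \right)} = 6 z^{3}$ ($V{\left(z \right)} = 3 \left(z + z\right) z^{2} = 3 \cdot 2 z z^{2} = 6 z z^{2} = 6 z^{3}$)
$S{\left(g,o \right)} = -4 + o^{2}$ ($S{\left(g,o \right)} = o^{2} - 4 = -4 + o^{2}$)
$U{\left(f \right)} = -2 + f^{2}$ ($U{\left(f \right)} = -2 + f f = -2 + f^{2}$)
$- 48 S{\left(2,-5 \right)} + \left(U{\left(-4 \right)} - V{\left(-5 \right)}\right) = - 48 \left(-4 + \left(-5\right)^{2}\right) - \left(2 - 750 - 16\right) = - 48 \left(-4 + 25\right) + \left(\left(-2 + 16\right) - 6 \left(-125\right)\right) = \left(-48\right) 21 + \left(14 - -750\right) = -1008 + \left(14 + 750\right) = -1008 + 764 = -244$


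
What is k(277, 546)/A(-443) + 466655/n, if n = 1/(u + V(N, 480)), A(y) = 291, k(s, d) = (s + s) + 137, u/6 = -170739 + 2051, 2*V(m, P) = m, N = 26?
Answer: -137441780868884/291 ≈ -4.7231e+11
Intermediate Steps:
V(m, P) = m/2
u = -1012128 (u = 6*(-170739 + 2051) = 6*(-168688) = -1012128)
k(s, d) = 137 + 2*s (k(s, d) = 2*s + 137 = 137 + 2*s)
n = -1/1012115 (n = 1/(-1012128 + (½)*26) = 1/(-1012128 + 13) = 1/(-1012115) = -1/1012115 ≈ -9.8803e-7)
k(277, 546)/A(-443) + 466655/n = (137 + 2*277)/291 + 466655/(-1/1012115) = (137 + 554)*(1/291) + 466655*(-1012115) = 691*(1/291) - 472308525325 = 691/291 - 472308525325 = -137441780868884/291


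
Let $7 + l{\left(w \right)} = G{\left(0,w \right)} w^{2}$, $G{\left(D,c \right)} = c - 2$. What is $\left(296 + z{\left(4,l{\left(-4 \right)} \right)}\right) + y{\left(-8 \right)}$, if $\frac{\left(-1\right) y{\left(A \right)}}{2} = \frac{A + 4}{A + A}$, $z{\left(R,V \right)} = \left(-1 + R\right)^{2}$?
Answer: $\frac{609}{2} \approx 304.5$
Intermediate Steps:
$G{\left(D,c \right)} = -2 + c$
$l{\left(w \right)} = -7 + w^{2} \left(-2 + w\right)$ ($l{\left(w \right)} = -7 + \left(-2 + w\right) w^{2} = -7 + w^{2} \left(-2 + w\right)$)
$y{\left(A \right)} = - \frac{4 + A}{A}$ ($y{\left(A \right)} = - 2 \frac{A + 4}{A + A} = - 2 \frac{4 + A}{2 A} = - \frac{4 + A}{A}$)
$\left(296 + z{\left(4,l{\left(-4 \right)} \right)}\right) + y{\left(-8 \right)} = \left(296 + \left(-1 + 4\right)^{2}\right) + \frac{-4 - -8}{-8} = \left(296 + 3^{2}\right) - \frac{-4 + 8}{8} = \left(296 + 9\right) - \frac{1}{2} = 305 - \frac{1}{2} = \frac{609}{2}$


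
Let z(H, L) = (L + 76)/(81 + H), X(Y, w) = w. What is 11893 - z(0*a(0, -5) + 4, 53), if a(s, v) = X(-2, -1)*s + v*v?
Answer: 1010776/85 ≈ 11891.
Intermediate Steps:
a(s, v) = v² - s (a(s, v) = -s + v*v = -s + v² = v² - s)
z(H, L) = (76 + L)/(81 + H)
11893 - z(0*a(0, -5) + 4, 53) = 11893 - (76 + 53)/(81 + (0*((-5)² - 1*0) + 4)) = 11893 - 129/(81 + (0*(25 + 0) + 4)) = 11893 - 129/(81 + (0*25 + 4)) = 11893 - 129/(81 + (0 + 4)) = 11893 - 129/(81 + 4) = 11893 - 129/85 = 1010776/85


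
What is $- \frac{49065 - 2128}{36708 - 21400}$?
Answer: $- \frac{46937}{15308} \approx -3.0662$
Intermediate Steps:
$- \frac{49065 - 2128}{36708 - 21400} = - \frac{46937}{15308}$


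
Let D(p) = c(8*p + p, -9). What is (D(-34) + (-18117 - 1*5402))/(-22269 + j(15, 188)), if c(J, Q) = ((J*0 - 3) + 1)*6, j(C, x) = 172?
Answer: 23531/22097 ≈ 1.0649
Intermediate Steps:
c(J, Q) = -12 (c(J, Q) = ((0 - 3) + 1)*6 = (-3 + 1)*6 = -2*6 = -12)
D(p) = -12
(D(-34) + (-18117 - 1*5402))/(-22269 + j(15, 188)) = (-12 + (-18117 - 1*5402))/(-22269 + 172) = (-12 + (-18117 - 5402))/(-22097) = (-12 - 23519)*(-1/22097) = -23531*(-1/22097) = 23531/22097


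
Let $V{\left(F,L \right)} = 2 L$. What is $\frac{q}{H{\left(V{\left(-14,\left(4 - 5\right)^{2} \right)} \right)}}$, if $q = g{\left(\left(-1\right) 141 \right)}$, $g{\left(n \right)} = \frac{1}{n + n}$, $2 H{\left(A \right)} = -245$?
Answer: $\frac{1}{34545} \approx 2.8948 \cdot 10^{-5}$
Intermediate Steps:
$H{\left(A \right)} = - \frac{245}{2}$ ($H{\left(A \right)} = \frac{1}{2} \left(-245\right) = - \frac{245}{2}$)
$g{\left(n \right)} = \frac{1}{2 n}$
$q = - \frac{1}{282}$ ($q = \frac{1}{2 \left(\left(-1\right) 141\right)} = \frac{1}{2 \left(-141\right)} = \frac{1}{2} \left(- \frac{1}{141}\right) = - \frac{1}{282} \approx -0.0035461$)
$\frac{q}{H{\left(V{\left(-14,\left(4 - 5\right)^{2} \right)} \right)}} = - \frac{1}{282 \left(- \frac{245}{2}\right)} = \left(- \frac{1}{282}\right) \left(- \frac{2}{245}\right) = \frac{1}{34545}$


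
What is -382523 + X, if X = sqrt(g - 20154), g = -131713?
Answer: -382523 + I*sqrt(151867) ≈ -3.8252e+5 + 389.7*I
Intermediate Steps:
X = I*sqrt(151867) (X = sqrt(-131713 - 20154) = sqrt(-151867) = I*sqrt(151867) ≈ 389.7*I)
-382523 + X = -382523 + I*sqrt(151867)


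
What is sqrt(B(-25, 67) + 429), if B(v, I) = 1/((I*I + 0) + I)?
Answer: 5*sqrt(89048159)/2278 ≈ 20.712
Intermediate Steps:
B(v, I) = 1/(I + I**2) (B(v, I) = 1/((I**2 + 0) + I) = 1/(I**2 + I) = 1/(I + I**2))
sqrt(B(-25, 67) + 429) = sqrt(1/(67*(1 + 67)) + 429) = sqrt((1/67)/68 + 429) = sqrt((1/67)*(1/68) + 429) = sqrt(1/4556 + 429) = sqrt(1954525/4556) = 5*sqrt(89048159)/2278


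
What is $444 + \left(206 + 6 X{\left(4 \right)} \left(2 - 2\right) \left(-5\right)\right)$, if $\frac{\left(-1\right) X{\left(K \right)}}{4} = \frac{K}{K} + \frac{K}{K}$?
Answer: $650$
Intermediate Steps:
$X{\left(K \right)} = -8$ ($X{\left(K \right)} = - 4 \left(\frac{K}{K} + \frac{K}{K}\right) = - 4 \left(1 + 1\right) = \left(-4\right) 2 = -8$)
$444 + \left(206 + 6 X{\left(4 \right)} \left(2 - 2\right) \left(-5\right)\right) = 444 + \left(206 + 6 \left(-8\right) \left(2 - 2\right) \left(-5\right)\right) = 444 + \left(206 + - 48 \left(2 - 2\right) \left(-5\right)\right) = 444 + \left(206 + \left(-48\right) 0 \left(-5\right)\right) = 444 + \left(206 + 0 \left(-5\right)\right) = 444 + \left(206 + 0\right) = 444 + 206 = 650$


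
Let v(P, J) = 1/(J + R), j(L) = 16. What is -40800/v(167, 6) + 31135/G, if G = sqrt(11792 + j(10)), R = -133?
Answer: 5181600 + 31135*sqrt(82)/984 ≈ 5.1819e+6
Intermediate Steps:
v(P, J) = 1/(-133 + J) (v(P, J) = 1/(J - 133) = 1/(-133 + J))
G = 12*sqrt(82) (G = sqrt(11792 + 16) = sqrt(11808) = 12*sqrt(82) ≈ 108.66)
-40800/v(167, 6) + 31135/G = -40800/(1/(-133 + 6)) + 31135/((12*sqrt(82))) = -40800/(1/(-127)) + 31135*(sqrt(82)/984) = -40800/(-1/127) + 31135*sqrt(82)/984 = -40800*(-127) + 31135*sqrt(82)/984 = 5181600 + 31135*sqrt(82)/984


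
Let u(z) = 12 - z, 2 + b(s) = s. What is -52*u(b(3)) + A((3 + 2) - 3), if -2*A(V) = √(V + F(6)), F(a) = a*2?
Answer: -572 - √14/2 ≈ -573.87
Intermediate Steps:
F(a) = 2*a
b(s) = -2 + s
A(V) = -√(12 + V)/2 (A(V) = -√(V + 2*6)/2 = -√(V + 12)/2 = -√(12 + V)/2)
-52*u(b(3)) + A((3 + 2) - 3) = -52*(12 - (-2 + 3)) - √(12 + ((3 + 2) - 3))/2 = -52*(12 - 1*1) - √(12 + (5 - 3))/2 = -52*(12 - 1) - √(12 + 2)/2 = -52*11 - √14/2 = -572 - √14/2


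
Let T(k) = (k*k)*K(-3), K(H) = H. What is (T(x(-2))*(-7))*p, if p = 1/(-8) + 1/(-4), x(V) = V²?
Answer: -126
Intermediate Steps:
p = -3/8 (p = 1*(-⅛) + 1*(-¼) = -⅛ - ¼ = -3/8 ≈ -0.37500)
T(k) = -3*k² (T(k) = (k*k)*(-3) = k²*(-3) = -3*k²)
(T(x(-2))*(-7))*p = (-3*((-2)²)²*(-7))*(-3/8) = (-3*4²*(-7))*(-3/8) = (-3*16*(-7))*(-3/8) = -48*(-7)*(-3/8) = 336*(-3/8) = -126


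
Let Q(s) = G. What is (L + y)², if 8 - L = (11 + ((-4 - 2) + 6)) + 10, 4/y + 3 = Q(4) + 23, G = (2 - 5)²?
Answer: 139129/841 ≈ 165.43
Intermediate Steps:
G = 9 (G = (-3)² = 9)
Q(s) = 9
y = 4/29 (y = 4/(-3 + (9 + 23)) = 4/(-3 + 32) = 4/29 ≈ 0.13793)
L = -13 (L = 8 - ((11 + ((-4 - 2) + 6)) + 10) = 8 - ((11 + (-6 + 6)) + 10) = 8 - ((11 + 0) + 10) = 8 - (11 + 10) = 8 - 1*21 = 8 - 21 = -13)
(L + y)² = (-13 + 4/29)² = (-373/29)² = 139129/841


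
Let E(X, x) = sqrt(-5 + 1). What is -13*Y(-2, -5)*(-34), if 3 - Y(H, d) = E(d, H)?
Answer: 1326 - 884*I ≈ 1326.0 - 884.0*I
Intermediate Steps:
E(X, x) = 2*I (E(X, x) = sqrt(-4) = 2*I)
Y(H, d) = 3 - 2*I
-13*Y(-2, -5)*(-34) = -13*(3 - 2*I)*(-34) = (-39 + 26*I)*(-34) = 1326 - 884*I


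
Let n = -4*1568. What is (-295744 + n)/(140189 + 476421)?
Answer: -151008/308305 ≈ -0.48980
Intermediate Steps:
n = -6272
(-295744 + n)/(140189 + 476421) = (-295744 - 6272)/(140189 + 476421) = -302016/616610 = -302016*1/616610 = -151008/308305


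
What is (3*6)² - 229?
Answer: 95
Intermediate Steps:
(3*6)² - 229 = 18² - 229 = 324 - 229 = 95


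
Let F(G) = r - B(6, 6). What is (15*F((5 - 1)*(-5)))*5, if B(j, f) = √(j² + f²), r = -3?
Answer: -225 - 450*√2 ≈ -861.40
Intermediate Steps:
B(j, f) = √(f² + j²)
F(G) = -3 - 6*√2 (F(G) = -3 - √(6² + 6²) = -3 - √(36 + 36) = -3 - √72 = -3 - 6*√2)
(15*F((5 - 1)*(-5)))*5 = (15*(-3 - 6*√2))*5 = (-45 - 90*√2)*5 = -225 - 450*√2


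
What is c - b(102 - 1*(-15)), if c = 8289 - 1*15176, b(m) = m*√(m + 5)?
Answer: -6887 - 117*√122 ≈ -8179.3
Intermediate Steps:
b(m) = m*√(5 + m)
c = -6887 (c = 8289 - 15176 = -6887)
c - b(102 - 1*(-15)) = -6887 - (102 - 1*(-15))*√(5 + (102 - 1*(-15))) = -6887 - (102 + 15)*√(5 + (102 + 15)) = -6887 - 117*√(5 + 117) = -6887 - 117*√122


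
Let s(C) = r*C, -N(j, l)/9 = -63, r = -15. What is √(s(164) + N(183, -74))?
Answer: I*√1893 ≈ 43.509*I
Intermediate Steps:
N(j, l) = 567 (N(j, l) = -9*(-63) = 567)
s(C) = -15*C
√(s(164) + N(183, -74)) = √(-15*164 + 567) = √(-2460 + 567) = √(-1893) = I*√1893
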